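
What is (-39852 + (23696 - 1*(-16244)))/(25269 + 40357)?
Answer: 4/2983 ≈ 0.0013409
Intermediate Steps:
(-39852 + (23696 - 1*(-16244)))/(25269 + 40357) = (-39852 + (23696 + 16244))/65626 = (-39852 + 39940)*(1/65626) = 88*(1/65626) = 4/2983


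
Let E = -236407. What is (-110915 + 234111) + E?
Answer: -113211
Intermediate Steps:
(-110915 + 234111) + E = (-110915 + 234111) - 236407 = 123196 - 236407 = -113211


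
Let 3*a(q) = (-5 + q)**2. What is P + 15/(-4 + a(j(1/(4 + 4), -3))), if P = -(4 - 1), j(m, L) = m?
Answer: 207/251 ≈ 0.82470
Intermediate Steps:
a(q) = (-5 + q)**2/3
P = -3 (P = -1*3 = -3)
P + 15/(-4 + a(j(1/(4 + 4), -3))) = -3 + 15/(-4 + (-5 + 1/(4 + 4))**2/3) = -3 + 15/(-4 + (-5 + 1/8)**2/3) = -3 + 15/(-4 + (-39/8)**2/3) = -3 + 15/(-4 + (1/3)*(1521/64)) = -3 + 15/(-4 + 507/64) = -3 + 15/(251/64) = -3 + 15*(64/251) = -3 + 960/251 = 207/251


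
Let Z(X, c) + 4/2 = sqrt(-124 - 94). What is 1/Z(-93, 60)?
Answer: -1/111 - I*sqrt(218)/222 ≈ -0.009009 - 0.066508*I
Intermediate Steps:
Z(X, c) = -2 + I*sqrt(218) (Z(X, c) = -2 + sqrt(-124 - 94) = -2 + sqrt(-218) = -2 + I*sqrt(218))
1/Z(-93, 60) = 1/(-2 + I*sqrt(218))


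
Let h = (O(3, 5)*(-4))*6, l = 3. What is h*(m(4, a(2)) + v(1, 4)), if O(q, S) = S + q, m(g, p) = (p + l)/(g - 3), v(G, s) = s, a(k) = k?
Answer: -1728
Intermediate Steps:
m(g, p) = (3 + p)/(-3 + g) (m(g, p) = (p + 3)/(g - 3) = (3 + p)/(-3 + g))
h = -192 (h = ((5 + 3)*(-4))*6 = (8*(-4))*6 = -32*6 = -192)
h*(m(4, a(2)) + v(1, 4)) = -192*((3 + 2)/(-3 + 4) + 4) = -192*(5/1 + 4) = -192*(1*5 + 4) = -192*(5 + 4) = -192*9 = -1728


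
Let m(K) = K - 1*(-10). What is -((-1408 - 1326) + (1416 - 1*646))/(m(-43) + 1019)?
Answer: 982/493 ≈ 1.9919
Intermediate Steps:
m(K) = 10 + K (m(K) = K + 10 = 10 + K)
-((-1408 - 1326) + (1416 - 1*646))/(m(-43) + 1019) = -((-1408 - 1326) + (1416 - 1*646))/((10 - 43) + 1019) = -(-2734 + (1416 - 646))/(-33 + 1019) = -(-2734 + 770)/986 = -(-1964)/986 = -1*(-982/493) = 982/493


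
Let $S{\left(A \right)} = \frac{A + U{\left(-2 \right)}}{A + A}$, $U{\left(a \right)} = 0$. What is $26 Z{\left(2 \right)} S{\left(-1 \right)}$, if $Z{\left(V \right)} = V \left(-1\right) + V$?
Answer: $0$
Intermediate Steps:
$Z{\left(V \right)} = 0$ ($Z{\left(V \right)} = - V + V = 0$)
$S{\left(A \right)} = \frac{1}{2}$ ($S{\left(A \right)} = \frac{A + 0}{A + A} = \frac{A}{2 A} = A \frac{1}{2 A} = \frac{1}{2}$)
$26 Z{\left(2 \right)} S{\left(-1 \right)} = 26 \cdot 0 \cdot \frac{1}{2} = 0 \cdot \frac{1}{2} = 0$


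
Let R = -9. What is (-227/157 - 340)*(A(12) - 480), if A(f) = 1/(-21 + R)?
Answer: 257331469/1570 ≈ 1.6391e+5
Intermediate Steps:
A(f) = -1/30 (A(f) = 1/(-21 - 9) = 1/(-30) = -1/30)
(-227/157 - 340)*(A(12) - 480) = (-227/157 - 340)*(-1/30 - 480) = (-227*1/157 - 340)*(-14401/30) = (-227/157 - 340)*(-14401/30) = -53607/157*(-14401/30) = 257331469/1570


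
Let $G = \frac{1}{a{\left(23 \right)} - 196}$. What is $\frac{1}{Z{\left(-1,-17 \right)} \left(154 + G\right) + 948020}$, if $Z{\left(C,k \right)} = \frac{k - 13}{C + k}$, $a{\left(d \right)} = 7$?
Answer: $\frac{567}{537672865} \approx 1.0545 \cdot 10^{-6}$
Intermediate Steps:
$Z{\left(C,k \right)} = \frac{-13 + k}{C + k}$
$G = - \frac{1}{189}$ ($G = \frac{1}{7 - 196} = \frac{1}{-189} = - \frac{1}{189} \approx -0.005291$)
$\frac{1}{Z{\left(-1,-17 \right)} \left(154 + G\right) + 948020} = \frac{1}{\frac{-13 - 17}{-1 - 17} \left(154 - \frac{1}{189}\right) + 948020} = \frac{1}{\frac{1}{-18} \left(-30\right) \frac{29105}{189} + 948020} = \frac{1}{\left(- \frac{1}{18}\right) \left(-30\right) \frac{29105}{189} + 948020} = \frac{1}{\frac{5}{3} \cdot \frac{29105}{189} + 948020} = \frac{1}{\frac{145525}{567} + 948020} = \frac{1}{\frac{537672865}{567}} = \frac{567}{537672865}$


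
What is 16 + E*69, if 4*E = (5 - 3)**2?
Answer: 85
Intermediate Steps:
E = 1 (E = (5 - 3)**2/4 = (1/4)*2**2 = (1/4)*4 = 1)
16 + E*69 = 16 + 1*69 = 16 + 69 = 85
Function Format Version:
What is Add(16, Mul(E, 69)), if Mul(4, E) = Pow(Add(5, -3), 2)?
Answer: 85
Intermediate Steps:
E = 1 (E = Mul(Rational(1, 4), Pow(Add(5, -3), 2)) = Mul(Rational(1, 4), Pow(2, 2)) = Mul(Rational(1, 4), 4) = 1)
Add(16, Mul(E, 69)) = Add(16, Mul(1, 69)) = Add(16, 69) = 85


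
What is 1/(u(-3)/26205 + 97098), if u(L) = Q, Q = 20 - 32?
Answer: 8735/848151026 ≈ 1.0299e-5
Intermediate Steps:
Q = -12
u(L) = -12
1/(u(-3)/26205 + 97098) = 1/(-12/26205 + 97098) = 1/(-12*1/26205 + 97098) = 1/(-4/8735 + 97098) = 1/(848151026/8735) = 8735/848151026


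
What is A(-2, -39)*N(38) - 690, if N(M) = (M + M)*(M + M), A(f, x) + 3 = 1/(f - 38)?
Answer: -90812/5 ≈ -18162.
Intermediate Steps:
A(f, x) = -3 + 1/(-38 + f) (A(f, x) = -3 + 1/(f - 38) = -3 + 1/(-38 + f))
N(M) = 4*M² (N(M) = (2*M)*(2*M) = 4*M²)
A(-2, -39)*N(38) - 690 = ((115 - 3*(-2))/(-38 - 2))*(4*38²) - 690 = ((115 + 6)/(-40))*(4*1444) - 690 = -1/40*121*5776 - 690 = -121/40*5776 - 690 = -87362/5 - 690 = -90812/5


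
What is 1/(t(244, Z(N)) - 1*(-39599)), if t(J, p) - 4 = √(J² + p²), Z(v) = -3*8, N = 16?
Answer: 39603/1568337497 - 68*√13/1568337497 ≈ 2.5095e-5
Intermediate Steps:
Z(v) = -24
t(J, p) = 4 + √(J² + p²)
1/(t(244, Z(N)) - 1*(-39599)) = 1/((4 + √(244² + (-24)²)) - 1*(-39599)) = 1/((4 + √(59536 + 576)) + 39599) = 1/((4 + √60112) + 39599) = 1/((4 + 68*√13) + 39599) = 1/(39603 + 68*√13)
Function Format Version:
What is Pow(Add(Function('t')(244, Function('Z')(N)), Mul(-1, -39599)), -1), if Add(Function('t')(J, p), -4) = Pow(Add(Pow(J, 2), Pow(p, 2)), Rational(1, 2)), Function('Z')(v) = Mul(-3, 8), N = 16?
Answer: Add(Rational(39603, 1568337497), Mul(Rational(-68, 1568337497), Pow(13, Rational(1, 2)))) ≈ 2.5095e-5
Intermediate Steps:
Function('Z')(v) = -24
Function('t')(J, p) = Add(4, Pow(Add(Pow(J, 2), Pow(p, 2)), Rational(1, 2)))
Pow(Add(Function('t')(244, Function('Z')(N)), Mul(-1, -39599)), -1) = Pow(Add(Add(4, Pow(Add(Pow(244, 2), Pow(-24, 2)), Rational(1, 2))), Mul(-1, -39599)), -1) = Pow(Add(Add(4, Pow(Add(59536, 576), Rational(1, 2))), 39599), -1) = Pow(Add(Add(4, Pow(60112, Rational(1, 2))), 39599), -1) = Pow(Add(Add(4, Mul(68, Pow(13, Rational(1, 2)))), 39599), -1) = Pow(Add(39603, Mul(68, Pow(13, Rational(1, 2)))), -1)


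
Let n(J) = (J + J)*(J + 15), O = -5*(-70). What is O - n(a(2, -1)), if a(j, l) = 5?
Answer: 150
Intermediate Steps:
O = 350
n(J) = 2*J*(15 + J) (n(J) = (2*J)*(15 + J) = 2*J*(15 + J))
O - n(a(2, -1)) = 350 - 2*5*(15 + 5) = 350 - 2*5*20 = 350 - 1*200 = 350 - 200 = 150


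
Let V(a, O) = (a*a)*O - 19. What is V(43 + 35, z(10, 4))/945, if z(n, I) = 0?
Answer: -19/945 ≈ -0.020106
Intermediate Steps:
V(a, O) = -19 + O*a² (V(a, O) = a²*O - 19 = O*a² - 19 = -19 + O*a²)
V(43 + 35, z(10, 4))/945 = (-19 + 0*(43 + 35)²)/945 = (-19 + 0*78²)*(1/945) = (-19 + 0*6084)*(1/945) = (-19 + 0)*(1/945) = -19*1/945 = -19/945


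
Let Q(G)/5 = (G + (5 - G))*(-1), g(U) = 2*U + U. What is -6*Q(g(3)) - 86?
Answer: 64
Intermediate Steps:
g(U) = 3*U
Q(G) = -25 (Q(G) = 5*((G + (5 - G))*(-1)) = 5*(5*(-1)) = 5*(-5) = -25)
-6*Q(g(3)) - 86 = -6*(-25) - 86 = 150 - 86 = 64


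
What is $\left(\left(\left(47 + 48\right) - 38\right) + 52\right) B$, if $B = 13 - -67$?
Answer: $8720$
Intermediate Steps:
$B = 80$ ($B = 13 + 67 = 80$)
$\left(\left(\left(47 + 48\right) - 38\right) + 52\right) B = \left(\left(\left(47 + 48\right) - 38\right) + 52\right) 80 = \left(\left(95 - 38\right) + 52\right) 80 = \left(57 + 52\right) 80 = 109 \cdot 80 = 8720$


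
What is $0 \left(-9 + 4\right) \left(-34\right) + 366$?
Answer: $366$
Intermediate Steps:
$0 \left(-9 + 4\right) \left(-34\right) + 366 = 0 \left(-5\right) \left(-34\right) + 366 = 0 \left(-34\right) + 366 = 0 + 366 = 366$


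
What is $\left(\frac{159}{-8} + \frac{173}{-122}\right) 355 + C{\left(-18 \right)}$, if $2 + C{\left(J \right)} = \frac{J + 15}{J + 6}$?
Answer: $- \frac{3689659}{488} \approx -7560.8$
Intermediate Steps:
$C{\left(J \right)} = -2 + \frac{15 + J}{6 + J}$ ($C{\left(J \right)} = -2 + \frac{J + 15}{J + 6} = -2 + \frac{15 + J}{6 + J}$)
$\left(\frac{159}{-8} + \frac{173}{-122}\right) 355 + C{\left(-18 \right)} = \left(\frac{159}{-8} + \frac{173}{-122}\right) 355 + \frac{3 - -18}{6 - 18} = \left(159 \left(- \frac{1}{8}\right) + 173 \left(- \frac{1}{122}\right)\right) 355 + \frac{3 + 18}{-12} = \left(- \frac{159}{8} - \frac{173}{122}\right) 355 - \frac{7}{4} = \left(- \frac{10391}{488}\right) 355 - \frac{7}{4} = - \frac{3688805}{488} - \frac{7}{4} = - \frac{3689659}{488}$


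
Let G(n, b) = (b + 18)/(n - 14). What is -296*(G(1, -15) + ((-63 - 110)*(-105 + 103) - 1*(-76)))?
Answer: -1622968/13 ≈ -1.2484e+5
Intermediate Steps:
G(n, b) = (18 + b)/(-14 + n)
-296*(G(1, -15) + ((-63 - 110)*(-105 + 103) - 1*(-76))) = -296*((18 - 15)/(-14 + 1) + ((-63 - 110)*(-105 + 103) - 1*(-76))) = -296*(3/(-13) + (-173*(-2) + 76)) = -296*(-1/13*3 + (346 + 76)) = -296*(-3/13 + 422) = -296*5483/13 = -1622968/13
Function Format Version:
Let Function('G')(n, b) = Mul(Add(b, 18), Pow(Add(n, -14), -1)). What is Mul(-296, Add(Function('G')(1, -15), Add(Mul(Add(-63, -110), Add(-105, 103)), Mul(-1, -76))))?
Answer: Rational(-1622968, 13) ≈ -1.2484e+5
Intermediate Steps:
Function('G')(n, b) = Mul(Pow(Add(-14, n), -1), Add(18, b)) (Function('G')(n, b) = Mul(Add(18, b), Pow(Add(-14, n), -1)) = Mul(Pow(Add(-14, n), -1), Add(18, b)))
Mul(-296, Add(Function('G')(1, -15), Add(Mul(Add(-63, -110), Add(-105, 103)), Mul(-1, -76)))) = Mul(-296, Add(Mul(Pow(Add(-14, 1), -1), Add(18, -15)), Add(Mul(Add(-63, -110), Add(-105, 103)), Mul(-1, -76)))) = Mul(-296, Add(Mul(Pow(-13, -1), 3), Add(Mul(-173, -2), 76))) = Mul(-296, Add(Mul(Rational(-1, 13), 3), Add(346, 76))) = Mul(-296, Add(Rational(-3, 13), 422)) = Mul(-296, Rational(5483, 13)) = Rational(-1622968, 13)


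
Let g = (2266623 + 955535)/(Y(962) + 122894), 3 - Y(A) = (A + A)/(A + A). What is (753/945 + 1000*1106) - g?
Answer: 21407376653563/19356120 ≈ 1.1060e+6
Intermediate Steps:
Y(A) = 2 (Y(A) = 3 - (A + A)/(A + A) = 3 - 2*A/(2*A) = 3 - 2*A*1/(2*A) = 3 - 1*1 = 3 - 1 = 2)
g = 1611079/61448 (g = (2266623 + 955535)/(2 + 122894) = 3222158/122896 = 3222158*(1/122896) = 1611079/61448 ≈ 26.219)
(753/945 + 1000*1106) - g = (753/945 + 1000*1106) - 1*1611079/61448 = (753*(1/945) + 1106000) - 1611079/61448 = (251/315 + 1106000) - 1611079/61448 = 348390251/315 - 1611079/61448 = 21407376653563/19356120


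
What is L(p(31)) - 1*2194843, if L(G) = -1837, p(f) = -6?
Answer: -2196680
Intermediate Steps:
L(p(31)) - 1*2194843 = -1837 - 1*2194843 = -1837 - 2194843 = -2196680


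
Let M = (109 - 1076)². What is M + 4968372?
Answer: 5903461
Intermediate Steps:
M = 935089 (M = (-967)² = 935089)
M + 4968372 = 935089 + 4968372 = 5903461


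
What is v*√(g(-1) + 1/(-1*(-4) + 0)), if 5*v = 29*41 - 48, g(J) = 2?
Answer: 3423/10 ≈ 342.30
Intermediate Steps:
v = 1141/5 (v = (29*41 - 48)/5 = (1189 - 48)/5 = (⅕)*1141 = 1141/5 ≈ 228.20)
v*√(g(-1) + 1/(-1*(-4) + 0)) = 1141*√(2 + 1/(-1*(-4) + 0))/5 = 1141*√(2 + 1/(4 + 0))/5 = 1141*√(2 + 1/4)/5 = 1141*√(2 + ¼)/5 = 1141*√(9/4)/5 = (1141/5)*(3/2) = 3423/10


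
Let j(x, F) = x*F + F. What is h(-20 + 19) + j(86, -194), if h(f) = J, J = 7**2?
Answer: -16829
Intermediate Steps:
J = 49
h(f) = 49
j(x, F) = F + F*x (j(x, F) = F*x + F = F + F*x)
h(-20 + 19) + j(86, -194) = 49 - 194*(1 + 86) = 49 - 194*87 = 49 - 16878 = -16829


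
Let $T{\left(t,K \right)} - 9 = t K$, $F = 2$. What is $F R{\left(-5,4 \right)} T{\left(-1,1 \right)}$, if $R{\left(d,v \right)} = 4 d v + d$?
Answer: $-1360$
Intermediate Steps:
$R{\left(d,v \right)} = d + 4 d v$ ($R{\left(d,v \right)} = 4 d v + d = d + 4 d v$)
$T{\left(t,K \right)} = 9 + K t$ ($T{\left(t,K \right)} = 9 + t K = 9 + K t$)
$F R{\left(-5,4 \right)} T{\left(-1,1 \right)} = 2 \left(- 5 \left(1 + 4 \cdot 4\right)\right) \left(9 + 1 \left(-1\right)\right) = 2 \left(- 5 \left(1 + 16\right)\right) \left(9 - 1\right) = 2 \left(\left(-5\right) 17\right) 8 = 2 \left(-85\right) 8 = \left(-170\right) 8 = -1360$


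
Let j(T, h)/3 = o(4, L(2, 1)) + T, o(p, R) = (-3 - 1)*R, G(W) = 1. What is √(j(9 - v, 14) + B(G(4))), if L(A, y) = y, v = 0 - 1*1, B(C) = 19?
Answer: √37 ≈ 6.0828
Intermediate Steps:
v = -1 (v = 0 - 1 = -1)
o(p, R) = -4*R
j(T, h) = -12 + 3*T (j(T, h) = 3*(-4*1 + T) = 3*(-4 + T) = -12 + 3*T)
√(j(9 - v, 14) + B(G(4))) = √((-12 + 3*(9 - 1*(-1))) + 19) = √((-12 + 3*(9 + 1)) + 19) = √((-12 + 3*10) + 19) = √((-12 + 30) + 19) = √(18 + 19) = √37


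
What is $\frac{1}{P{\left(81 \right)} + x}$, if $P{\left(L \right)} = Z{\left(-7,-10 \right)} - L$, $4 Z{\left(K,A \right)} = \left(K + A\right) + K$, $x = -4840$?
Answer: $- \frac{1}{4927} \approx -0.00020296$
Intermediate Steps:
$Z{\left(K,A \right)} = \frac{K}{2} + \frac{A}{4}$ ($Z{\left(K,A \right)} = \frac{\left(K + A\right) + K}{4} = \frac{\left(A + K\right) + K}{4} = \frac{A + 2 K}{4} = \frac{K}{2} + \frac{A}{4}$)
$P{\left(L \right)} = -6 - L$ ($P{\left(L \right)} = \left(\frac{1}{2} \left(-7\right) + \frac{1}{4} \left(-10\right)\right) - L = \left(- \frac{7}{2} - \frac{5}{2}\right) - L = -6 - L$)
$\frac{1}{P{\left(81 \right)} + x} = \frac{1}{\left(-6 - 81\right) - 4840} = \frac{1}{-87 - 4840} = \frac{1}{-4927} = - \frac{1}{4927}$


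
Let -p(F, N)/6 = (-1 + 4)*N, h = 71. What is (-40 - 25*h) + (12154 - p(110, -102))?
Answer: 8503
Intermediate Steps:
p(F, N) = -18*N (p(F, N) = -6*(-1 + 4)*N = -18*N)
(-40 - 25*h) + (12154 - p(110, -102)) = (-40 - 25*71) + (12154 - (-18)*(-102)) = (-40 - 1775) + (12154 - 1*1836) = -1815 + (12154 - 1836) = -1815 + 10318 = 8503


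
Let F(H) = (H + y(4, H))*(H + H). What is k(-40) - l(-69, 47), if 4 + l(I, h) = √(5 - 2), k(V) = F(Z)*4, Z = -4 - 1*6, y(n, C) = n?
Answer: 484 - √3 ≈ 482.27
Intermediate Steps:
Z = -10 (Z = -4 - 6 = -10)
F(H) = 2*H*(4 + H) (F(H) = (H + 4)*(H + H) = (4 + H)*(2*H) = 2*H*(4 + H))
k(V) = 480 (k(V) = (2*(-10)*(4 - 10))*4 = (2*(-10)*(-6))*4 = 120*4 = 480)
l(I, h) = -4 + √3 (l(I, h) = -4 + √(5 - 2) = -4 + √3)
k(-40) - l(-69, 47) = 480 - (-4 + √3) = 480 + (4 - √3) = 484 - √3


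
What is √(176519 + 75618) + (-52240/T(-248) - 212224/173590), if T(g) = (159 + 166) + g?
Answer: -4542341424/6683215 + √252137 ≈ -177.53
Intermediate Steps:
T(g) = 325 + g
√(176519 + 75618) + (-52240/T(-248) - 212224/173590) = √(176519 + 75618) + (-52240/(325 - 248) - 212224/173590) = √252137 + (-52240/77 - 212224*1/173590) = √252137 + (-52240*1/77 - 106112/86795) = √252137 + (-52240/77 - 106112/86795) = √252137 - 4542341424/6683215 = -4542341424/6683215 + √252137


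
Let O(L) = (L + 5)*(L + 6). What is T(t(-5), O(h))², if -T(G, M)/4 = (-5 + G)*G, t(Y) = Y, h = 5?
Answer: 40000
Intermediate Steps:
O(L) = (5 + L)*(6 + L)
T(G, M) = -4*G*(-5 + G) (T(G, M) = -4*(-5 + G)*G = -4*G*(-5 + G))
T(t(-5), O(h))² = (4*(-5)*(5 - 1*(-5)))² = (4*(-5)*(5 + 5))² = (4*(-5)*10)² = (-200)² = 40000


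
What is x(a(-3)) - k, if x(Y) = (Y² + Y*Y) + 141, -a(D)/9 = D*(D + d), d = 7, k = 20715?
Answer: 2754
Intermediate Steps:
a(D) = -9*D*(7 + D) (a(D) = -9*D*(D + 7) = -9*D*(7 + D))
x(Y) = 141 + 2*Y² (x(Y) = (Y² + Y²) + 141 = 2*Y² + 141 = 141 + 2*Y²)
x(a(-3)) - k = (141 + 2*(-9*(-3)*(7 - 3))²) - 1*20715 = (141 + 2*(-9*(-3)*4)²) - 20715 = (141 + 2*108²) - 20715 = (141 + 2*11664) - 20715 = (141 + 23328) - 20715 = 23469 - 20715 = 2754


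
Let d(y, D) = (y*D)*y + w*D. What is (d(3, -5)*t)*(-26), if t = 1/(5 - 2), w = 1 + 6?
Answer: 2080/3 ≈ 693.33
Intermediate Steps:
w = 7
t = 1/3 ≈ 0.33333
d(y, D) = 7*D + D*y**2 (d(y, D) = (y*D)*y + 7*D = (D*y)*y + 7*D = D*y**2 + 7*D = 7*D + D*y**2)
(d(3, -5)*t)*(-26) = (-5*(7 + 3**2)*(1/3))*(-26) = (-5*(7 + 9)*(1/3))*(-26) = (-5*16*(1/3))*(-26) = -80*1/3*(-26) = -80/3*(-26) = 2080/3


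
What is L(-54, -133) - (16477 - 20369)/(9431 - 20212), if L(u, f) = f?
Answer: -1437765/10781 ≈ -133.36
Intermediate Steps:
L(-54, -133) - (16477 - 20369)/(9431 - 20212) = -133 - (16477 - 20369)/(9431 - 20212) = -133 - (-3892)/(-10781) = -133 - (-3892)*(-1)/10781 = -133 - 1*3892/10781 = -133 - 3892/10781 = -1437765/10781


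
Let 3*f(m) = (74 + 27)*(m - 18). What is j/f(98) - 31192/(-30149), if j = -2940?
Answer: -99163/1740028 ≈ -0.056989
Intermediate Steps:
f(m) = -606 + 101*m/3 (f(m) = ((74 + 27)*(m - 18))/3 = (101*(-18 + m))/3 = (-1818 + 101*m)/3 = -606 + 101*m/3)
j/f(98) - 31192/(-30149) = -2940/(-606 + (101/3)*98) - 31192/(-30149) = -2940/(-606 + 9898/3) - 31192*(-1/30149) = -2940/8080/3 + 4456/4307 = -2940*3/8080 + 4456/4307 = -441/404 + 4456/4307 = -99163/1740028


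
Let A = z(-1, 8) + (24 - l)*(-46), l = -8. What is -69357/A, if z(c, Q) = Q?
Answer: 379/8 ≈ 47.375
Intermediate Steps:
A = -1464 (A = 8 + (24 - 1*(-8))*(-46) = 8 + (24 + 8)*(-46) = 8 + 32*(-46) = 8 - 1472 = -1464)
-69357/A = -69357/(-1464) = -69357*(-1/1464) = 379/8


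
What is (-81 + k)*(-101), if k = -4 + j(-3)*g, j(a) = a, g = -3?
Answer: 7676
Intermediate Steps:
k = 5 (k = -4 - 3*(-3) = -4 + 9 = 5)
(-81 + k)*(-101) = (-81 + 5)*(-101) = -76*(-101) = 7676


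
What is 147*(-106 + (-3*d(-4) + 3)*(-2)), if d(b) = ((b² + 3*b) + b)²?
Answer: -16464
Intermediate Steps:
d(b) = (b² + 4*b)²
147*(-106 + (-3*d(-4) + 3)*(-2)) = 147*(-106 + (-3*(-4)²*(4 - 4)² + 3)*(-2)) = 147*(-106 + (-48*0² + 3)*(-2)) = 147*(-106 + (-48*0 + 3)*(-2)) = 147*(-106 + (-3*0 + 3)*(-2)) = 147*(-106 + (0 + 3)*(-2)) = 147*(-106 + 3*(-2)) = 147*(-106 - 6) = 147*(-112) = -16464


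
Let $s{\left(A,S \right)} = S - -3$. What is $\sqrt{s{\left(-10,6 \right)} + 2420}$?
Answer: $\sqrt{2429} \approx 49.285$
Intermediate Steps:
$s{\left(A,S \right)} = 3 + S$ ($s{\left(A,S \right)} = S + 3 = 3 + S$)
$\sqrt{s{\left(-10,6 \right)} + 2420} = \sqrt{\left(3 + 6\right) + 2420} = \sqrt{9 + 2420} = \sqrt{2429}$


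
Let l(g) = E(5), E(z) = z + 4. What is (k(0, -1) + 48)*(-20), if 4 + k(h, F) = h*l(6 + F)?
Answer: -880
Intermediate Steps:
E(z) = 4 + z
l(g) = 9 (l(g) = 4 + 5 = 9)
k(h, F) = -4 + 9*h (k(h, F) = -4 + h*9 = -4 + 9*h)
(k(0, -1) + 48)*(-20) = ((-4 + 9*0) + 48)*(-20) = ((-4 + 0) + 48)*(-20) = (-4 + 48)*(-20) = 44*(-20) = -880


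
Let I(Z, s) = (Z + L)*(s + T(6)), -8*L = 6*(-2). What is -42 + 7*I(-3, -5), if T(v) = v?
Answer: -105/2 ≈ -52.500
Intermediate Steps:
L = 3/2 (L = -3*(-2)/4 = -⅛*(-12) = 3/2 ≈ 1.5000)
I(Z, s) = (6 + s)*(3/2 + Z) (I(Z, s) = (Z + 3/2)*(s + 6) = (3/2 + Z)*(6 + s) = (6 + s)*(3/2 + Z))
-42 + 7*I(-3, -5) = -42 + 7*(9 + 6*(-3) + (3/2)*(-5) - 3*(-5)) = -42 + 7*(9 - 18 - 15/2 + 15) = -42 + 7*(-3/2) = -42 - 21/2 = -105/2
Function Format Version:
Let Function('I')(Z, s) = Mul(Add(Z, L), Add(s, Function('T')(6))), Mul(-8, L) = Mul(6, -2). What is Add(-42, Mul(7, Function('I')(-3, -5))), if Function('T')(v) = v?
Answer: Rational(-105, 2) ≈ -52.500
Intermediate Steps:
L = Rational(3, 2) (L = Mul(Rational(-1, 8), Mul(6, -2)) = Mul(Rational(-1, 8), -12) = Rational(3, 2) ≈ 1.5000)
Function('I')(Z, s) = Mul(Add(6, s), Add(Rational(3, 2), Z)) (Function('I')(Z, s) = Mul(Add(Z, Rational(3, 2)), Add(s, 6)) = Mul(Add(Rational(3, 2), Z), Add(6, s)) = Mul(Add(6, s), Add(Rational(3, 2), Z)))
Add(-42, Mul(7, Function('I')(-3, -5))) = Add(-42, Mul(7, Add(9, Mul(6, -3), Mul(Rational(3, 2), -5), Mul(-3, -5)))) = Add(-42, Mul(7, Add(9, -18, Rational(-15, 2), 15))) = Add(-42, Mul(7, Rational(-3, 2))) = Add(-42, Rational(-21, 2)) = Rational(-105, 2)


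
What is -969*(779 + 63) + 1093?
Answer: -814805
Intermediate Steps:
-969*(779 + 63) + 1093 = -969*842 + 1093 = -815898 + 1093 = -814805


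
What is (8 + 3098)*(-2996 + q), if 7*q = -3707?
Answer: -76652974/7 ≈ -1.0950e+7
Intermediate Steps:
q = -3707/7 (q = (⅐)*(-3707) = -3707/7 ≈ -529.57)
(8 + 3098)*(-2996 + q) = (8 + 3098)*(-2996 - 3707/7) = 3106*(-24679/7) = -76652974/7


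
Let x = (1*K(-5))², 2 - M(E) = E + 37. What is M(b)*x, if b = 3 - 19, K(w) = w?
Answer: -475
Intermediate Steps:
b = -16
M(E) = -35 - E (M(E) = 2 - (E + 37) = 2 - (37 + E) = 2 + (-37 - E) = -35 - E)
x = 25 (x = (1*(-5))² = (-5)² = 25)
M(b)*x = (-35 - 1*(-16))*25 = (-35 + 16)*25 = -19*25 = -475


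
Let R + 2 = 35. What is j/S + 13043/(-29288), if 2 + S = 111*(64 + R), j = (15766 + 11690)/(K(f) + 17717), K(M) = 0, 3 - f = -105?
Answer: -355257506341/797987144920 ≈ -0.44519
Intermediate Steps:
f = 108 (f = 3 - 1*(-105) = 3 + 105 = 108)
R = 33 (R = -2 + 35 = 33)
j = 27456/17717 (j = (15766 + 11690)/(0 + 17717) = 27456/17717 ≈ 1.5497)
S = 10765 (S = -2 + 111*(64 + 33) = -2 + 111*97 = -2 + 10767 = 10765)
j/S + 13043/(-29288) = (27456/17717)/10765 + 13043/(-29288) = (27456/17717)*(1/10765) + 13043*(-1/29288) = 27456/190723505 - 13043/29288 = -355257506341/797987144920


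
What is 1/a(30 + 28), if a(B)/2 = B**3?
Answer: 1/390224 ≈ 2.5626e-6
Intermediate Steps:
a(B) = 2*B**3
1/a(30 + 28) = 1/(2*(30 + 28)**3) = 1/(2*58**3) = 1/(2*195112) = 1/390224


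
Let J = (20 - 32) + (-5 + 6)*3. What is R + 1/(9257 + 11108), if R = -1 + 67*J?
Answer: -12300459/20365 ≈ -604.00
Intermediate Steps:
J = -9 (J = -12 + 1*3 = -12 + 3 = -9)
R = -604 (R = -1 + 67*(-9) = -1 - 603 = -604)
R + 1/(9257 + 11108) = -604 + 1/(9257 + 11108) = -604 + 1/20365 = -12300459/20365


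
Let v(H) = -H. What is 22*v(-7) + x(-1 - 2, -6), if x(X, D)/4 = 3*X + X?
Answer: 106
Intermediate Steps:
x(X, D) = 16*X (x(X, D) = 4*(3*X + X) = 4*(4*X) = 16*X)
22*v(-7) + x(-1 - 2, -6) = 22*(-1*(-7)) + 16*(-1 - 2) = 22*7 + 16*(-3) = 154 - 48 = 106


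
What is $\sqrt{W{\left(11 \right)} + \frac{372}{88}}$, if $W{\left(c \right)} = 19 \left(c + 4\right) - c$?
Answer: $\frac{\sqrt{134662}}{22} \approx 16.68$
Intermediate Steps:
$W{\left(c \right)} = 76 + 18 c$ ($W{\left(c \right)} = 19 \left(4 + c\right) - c = \left(76 + 19 c\right) - c = 76 + 18 c$)
$\sqrt{W{\left(11 \right)} + \frac{372}{88}} = \sqrt{\left(76 + 18 \cdot 11\right) + \frac{372}{88}} = \sqrt{\left(76 + 198\right) + 372 \cdot \frac{1}{88}} = \sqrt{274 + \frac{93}{22}} = \sqrt{\frac{6121}{22}} = \frac{\sqrt{134662}}{22}$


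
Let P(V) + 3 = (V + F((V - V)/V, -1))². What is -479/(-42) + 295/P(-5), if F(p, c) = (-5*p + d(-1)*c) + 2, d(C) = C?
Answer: 12869/42 ≈ 306.40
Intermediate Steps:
F(p, c) = 2 - c - 5*p (F(p, c) = (-5*p - c) + 2 = (-c - 5*p) + 2 = 2 - c - 5*p)
P(V) = -3 + (3 + V)² (P(V) = -3 + (V + (2 - 1*(-1) - 5*(V - V)/V))² = -3 + (V + (2 + 1 - 0/V))² = -3 + (V + (2 + 1 - 5*0))² = -3 + (V + (2 + 1 + 0))² = -3 + (V + 3)² = -3 + (3 + V)²)
-479/(-42) + 295/P(-5) = -479/(-42) + 295/(-3 + (3 - 5)²) = -479*(-1/42) + 295/(-3 + (-2)²) = 479/42 + 295/(-3 + 4) = 479/42 + 295/1 = 479/42 + 295*1 = 479/42 + 295 = 12869/42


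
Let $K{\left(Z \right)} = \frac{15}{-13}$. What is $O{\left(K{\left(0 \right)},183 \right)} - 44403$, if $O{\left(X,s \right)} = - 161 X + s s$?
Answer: $- \frac{139467}{13} \approx -10728.0$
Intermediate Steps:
$K{\left(Z \right)} = - \frac{15}{13}$ ($K{\left(Z \right)} = 15 \left(- \frac{1}{13}\right) = - \frac{15}{13}$)
$O{\left(X,s \right)} = s^{2} - 161 X$ ($O{\left(X,s \right)} = - 161 X + s^{2} = s^{2} - 161 X$)
$O{\left(K{\left(0 \right)},183 \right)} - 44403 = \left(183^{2} - - \frac{2415}{13}\right) - 44403 = \left(33489 + \frac{2415}{13}\right) - 44403 = \frac{437772}{13} - 44403 = - \frac{139467}{13}$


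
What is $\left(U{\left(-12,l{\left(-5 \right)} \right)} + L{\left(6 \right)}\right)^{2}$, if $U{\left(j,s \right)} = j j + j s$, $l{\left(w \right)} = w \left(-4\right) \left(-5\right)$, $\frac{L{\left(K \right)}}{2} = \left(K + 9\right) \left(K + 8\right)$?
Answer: $3111696$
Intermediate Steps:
$L{\left(K \right)} = 2 \left(8 + K\right) \left(9 + K\right)$ ($L{\left(K \right)} = 2 \left(K + 9\right) \left(K + 8\right) = 2 \left(9 + K\right) \left(8 + K\right) = 2 \left(8 + K\right) \left(9 + K\right)$)
$l{\left(w \right)} = 20 w$ ($l{\left(w \right)} = - 4 w \left(-5\right) = 20 w$)
$U{\left(j,s \right)} = j^{2} + j s$
$\left(U{\left(-12,l{\left(-5 \right)} \right)} + L{\left(6 \right)}\right)^{2} = \left(- 12 \left(-12 + 20 \left(-5\right)\right) + \left(144 + 2 \cdot 6^{2} + 34 \cdot 6\right)\right)^{2} = \left(- 12 \left(-12 - 100\right) + \left(144 + 2 \cdot 36 + 204\right)\right)^{2} = \left(\left(-12\right) \left(-112\right) + \left(144 + 72 + 204\right)\right)^{2} = \left(1344 + 420\right)^{2} = 1764^{2} = 3111696$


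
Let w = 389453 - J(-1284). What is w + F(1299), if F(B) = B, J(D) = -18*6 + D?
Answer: 392144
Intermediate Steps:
J(D) = -108 + D
w = 390845 (w = 389453 - (-108 - 1284) = 389453 - 1*(-1392) = 389453 + 1392 = 390845)
w + F(1299) = 390845 + 1299 = 392144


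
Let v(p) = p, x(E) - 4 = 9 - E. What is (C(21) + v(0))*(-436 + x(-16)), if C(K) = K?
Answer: -8547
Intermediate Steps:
x(E) = 13 - E (x(E) = 4 + (9 - E) = 13 - E)
(C(21) + v(0))*(-436 + x(-16)) = (21 + 0)*(-436 + (13 - 1*(-16))) = 21*(-436 + (13 + 16)) = 21*(-436 + 29) = 21*(-407) = -8547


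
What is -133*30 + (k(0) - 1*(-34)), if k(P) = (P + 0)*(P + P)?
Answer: -3956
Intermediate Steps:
k(P) = 2*P² (k(P) = P*(2*P) = 2*P²)
-133*30 + (k(0) - 1*(-34)) = -133*30 + (2*0² - 1*(-34)) = -3990 + (2*0 + 34) = -3990 + (0 + 34) = -3990 + 34 = -3956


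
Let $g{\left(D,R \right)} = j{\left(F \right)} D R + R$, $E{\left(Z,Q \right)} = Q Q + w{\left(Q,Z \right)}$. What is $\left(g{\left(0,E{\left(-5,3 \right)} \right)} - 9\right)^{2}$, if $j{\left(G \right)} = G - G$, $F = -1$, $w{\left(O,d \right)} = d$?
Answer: $25$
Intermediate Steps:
$j{\left(G \right)} = 0$
$E{\left(Z,Q \right)} = Z + Q^{2}$ ($E{\left(Z,Q \right)} = Q Q + Z = Q^{2} + Z = Z + Q^{2}$)
$g{\left(D,R \right)} = R$ ($g{\left(D,R \right)} = 0 D R + R = 0 R + R = 0 + R = R$)
$\left(g{\left(0,E{\left(-5,3 \right)} \right)} - 9\right)^{2} = \left(\left(-5 + 3^{2}\right) - 9\right)^{2} = \left(\left(-5 + 9\right) - 9\right)^{2} = \left(4 - 9\right)^{2} = \left(-5\right)^{2} = 25$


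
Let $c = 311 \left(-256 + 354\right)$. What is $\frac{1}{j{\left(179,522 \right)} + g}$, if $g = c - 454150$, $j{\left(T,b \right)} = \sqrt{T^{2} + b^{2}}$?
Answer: $- \frac{423672}{179497659059} - \frac{5 \sqrt{12181}}{179497659059} \approx -2.3634 \cdot 10^{-6}$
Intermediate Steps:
$c = 30478$ ($c = 311 \cdot 98 = 30478$)
$g = -423672$ ($g = 30478 - 454150 = -423672$)
$\frac{1}{j{\left(179,522 \right)} + g} = \frac{1}{\sqrt{179^{2} + 522^{2}} - 423672} = \frac{1}{\sqrt{32041 + 272484} - 423672} = \frac{1}{\sqrt{304525} - 423672} = \frac{1}{5 \sqrt{12181} - 423672} = \frac{1}{-423672 + 5 \sqrt{12181}}$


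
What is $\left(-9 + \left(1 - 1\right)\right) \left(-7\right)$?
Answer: $63$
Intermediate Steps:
$\left(-9 + \left(1 - 1\right)\right) \left(-7\right) = \left(-9 + 0\right) \left(-7\right) = \left(-9\right) \left(-7\right) = 63$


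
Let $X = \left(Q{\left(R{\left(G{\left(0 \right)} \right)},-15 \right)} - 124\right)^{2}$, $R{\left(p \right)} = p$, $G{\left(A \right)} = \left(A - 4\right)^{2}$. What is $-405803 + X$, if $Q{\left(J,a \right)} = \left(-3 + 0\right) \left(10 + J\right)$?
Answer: $-364999$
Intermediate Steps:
$G{\left(A \right)} = \left(-4 + A\right)^{2}$
$Q{\left(J,a \right)} = -30 - 3 J$ ($Q{\left(J,a \right)} = - 3 \left(10 + J\right) = -30 - 3 J$)
$X = 40804$ ($X = \left(\left(-30 - 3 \left(-4 + 0\right)^{2}\right) - 124\right)^{2} = \left(\left(-30 - 3 \left(-4\right)^{2}\right) - 124\right)^{2} = \left(\left(-30 - 48\right) - 124\right)^{2} = \left(-78 - 124\right)^{2} = \left(-202\right)^{2} = 40804$)
$-405803 + X = -405803 + 40804 = -364999$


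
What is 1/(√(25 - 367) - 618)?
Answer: -103/63711 - I*√38/127422 ≈ -0.0016167 - 4.8378e-5*I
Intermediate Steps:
1/(√(25 - 367) - 618) = 1/(√(-342) - 618) = 1/(3*I*√38 - 618) = 1/(-618 + 3*I*√38)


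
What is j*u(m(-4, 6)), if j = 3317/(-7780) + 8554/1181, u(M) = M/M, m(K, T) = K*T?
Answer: 62632743/9188180 ≈ 6.8167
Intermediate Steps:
u(M) = 1
j = 62632743/9188180 (j = 3317*(-1/7780) + 8554*(1/1181) = -3317/7780 + 8554/1181 = 62632743/9188180 ≈ 6.8167)
j*u(m(-4, 6)) = (62632743/9188180)*1 = 62632743/9188180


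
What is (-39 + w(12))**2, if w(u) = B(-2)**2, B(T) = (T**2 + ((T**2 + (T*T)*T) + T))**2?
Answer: 529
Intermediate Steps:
B(T) = (T + T**3 + 2*T**2)**2 (B(T) = (T**2 + ((T**2 + T**2*T) + T))**2 = (T**2 + ((T**2 + T**3) + T))**2 = (T**2 + (T + T**2 + T**3))**2 = (T + T**3 + 2*T**2)**2)
w(u) = 16 (w(u) = ((-2)**2*(1 + (-2)**2 + 2*(-2))**2)**2 = (4*(1 + 4 - 4)**2)**2 = (4*1**2)**2 = (4*1)**2 = 4**2 = 16)
(-39 + w(12))**2 = (-39 + 16)**2 = (-23)**2 = 529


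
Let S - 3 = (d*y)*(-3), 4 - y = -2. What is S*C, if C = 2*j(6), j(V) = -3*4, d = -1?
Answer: -504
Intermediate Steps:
y = 6 (y = 4 - 1*(-2) = 4 + 2 = 6)
j(V) = -12
S = 21 (S = 3 - 1*6*(-3) = 3 - 6*(-3) = 3 + 18 = 21)
C = -24 (C = 2*(-12) = -24)
S*C = 21*(-24) = -504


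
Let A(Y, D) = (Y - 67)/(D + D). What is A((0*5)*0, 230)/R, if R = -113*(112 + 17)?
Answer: 67/6705420 ≈ 9.9919e-6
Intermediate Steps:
R = -14577 (R = -113*129 = -14577)
A(Y, D) = (-67 + Y)/(2*D) (A(Y, D) = (-67 + Y)/((2*D)) = (-67 + Y)*(1/(2*D)) = (-67 + Y)/(2*D))
A((0*5)*0, 230)/R = ((1/2)*(-67 + (0*5)*0)/230)/(-14577) = ((1/2)*(1/230)*(-67 + 0*0))*(-1/14577) = ((1/2)*(1/230)*(-67 + 0))*(-1/14577) = ((1/2)*(1/230)*(-67))*(-1/14577) = -67/460*(-1/14577) = 67/6705420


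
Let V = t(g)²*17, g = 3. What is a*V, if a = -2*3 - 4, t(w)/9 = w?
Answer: -123930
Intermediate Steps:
t(w) = 9*w
a = -10 (a = -6 - 4 = -10)
V = 12393 (V = (9*3)²*17 = 27²*17 = 729*17 = 12393)
a*V = -10*12393 = -123930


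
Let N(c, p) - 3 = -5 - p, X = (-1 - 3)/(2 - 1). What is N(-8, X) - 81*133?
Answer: -10771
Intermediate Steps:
X = -4 (X = -4/1 = -4*1 = -4)
N(c, p) = -2 - p (N(c, p) = 3 + (-5 - p) = -2 - p)
N(-8, X) - 81*133 = (-2 - 1*(-4)) - 81*133 = (-2 + 4) - 10773 = 2 - 10773 = -10771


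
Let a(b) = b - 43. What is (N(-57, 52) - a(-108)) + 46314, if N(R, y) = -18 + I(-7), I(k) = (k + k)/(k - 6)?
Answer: 603825/13 ≈ 46448.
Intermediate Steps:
I(k) = 2*k/(-6 + k) (I(k) = (2*k)/(-6 + k) = 2*k/(-6 + k))
a(b) = -43 + b
N(R, y) = -220/13 (N(R, y) = -18 + 2*(-7)/(-6 - 7) = -18 + 2*(-7)/(-13) = -18 + 2*(-7)*(-1/13) = -18 + 14/13 = -220/13)
(N(-57, 52) - a(-108)) + 46314 = (-220/13 - (-43 - 108)) + 46314 = (-220/13 - 1*(-151)) + 46314 = (-220/13 + 151) + 46314 = 1743/13 + 46314 = 603825/13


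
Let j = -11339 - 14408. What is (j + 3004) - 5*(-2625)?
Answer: -9618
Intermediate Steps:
j = -25747
(j + 3004) - 5*(-2625) = (-25747 + 3004) - 5*(-2625) = -22743 + 13125 = -9618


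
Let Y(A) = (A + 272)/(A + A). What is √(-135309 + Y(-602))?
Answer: I*√49036423506/602 ≈ 367.84*I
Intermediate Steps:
Y(A) = (272 + A)/(2*A) (Y(A) = (272 + A)/((2*A)) = (272 + A)*(1/(2*A)) = (272 + A)/(2*A))
√(-135309 + Y(-602)) = √(-135309 + (½)*(272 - 602)/(-602)) = √(-135309 + (½)*(-1/602)*(-330)) = √(-135309 + 165/602) = √(-81455853/602) = I*√49036423506/602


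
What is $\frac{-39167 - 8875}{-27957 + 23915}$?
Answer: $\frac{24021}{2021} \approx 11.886$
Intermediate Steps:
$\frac{-39167 - 8875}{-27957 + 23915} = \frac{-39167 - 8875}{-4042} = \left(-48042\right) \left(- \frac{1}{4042}\right) = \frac{24021}{2021}$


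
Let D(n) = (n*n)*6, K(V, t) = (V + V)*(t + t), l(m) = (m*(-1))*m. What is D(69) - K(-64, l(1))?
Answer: 28310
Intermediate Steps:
l(m) = -m² (l(m) = (-m)*m = -m²)
K(V, t) = 4*V*t (K(V, t) = (2*V)*(2*t) = 4*V*t)
D(n) = 6*n² (D(n) = n²*6 = 6*n²)
D(69) - K(-64, l(1)) = 6*69² - 4*(-64)*(-1*1²) = 6*4761 - 4*(-64)*(-1*1) = 28566 - 4*(-64)*(-1) = 28566 - 1*256 = 28566 - 256 = 28310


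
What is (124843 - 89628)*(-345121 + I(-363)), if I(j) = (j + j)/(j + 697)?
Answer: -2029636597550/167 ≈ -1.2154e+10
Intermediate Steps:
I(j) = 2*j/(697 + j) (I(j) = (2*j)/(697 + j) = 2*j/(697 + j))
(124843 - 89628)*(-345121 + I(-363)) = (124843 - 89628)*(-345121 + 2*(-363)/(697 - 363)) = 35215*(-345121 + 2*(-363)/334) = 35215*(-345121 + 2*(-363)*(1/334)) = 35215*(-345121 - 363/167) = 35215*(-57635570/167) = -2029636597550/167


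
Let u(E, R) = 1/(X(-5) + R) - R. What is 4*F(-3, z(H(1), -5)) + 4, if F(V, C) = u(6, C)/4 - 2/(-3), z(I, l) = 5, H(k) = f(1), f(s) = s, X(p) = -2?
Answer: 2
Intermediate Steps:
H(k) = 1
u(E, R) = 1/(-2 + R) - R
F(V, C) = ⅔ + (1 - C² + 2*C)/(4*(-2 + C)) (F(V, C) = ((1 - C² + 2*C)/(-2 + C))/4 - 2/(-3) = ((1 - C² + 2*C)/(-2 + C))*(¼) - 2*(-⅓) = (1 - C² + 2*C)/(4*(-2 + C)) + ⅔ = ⅔ + (1 - C² + 2*C)/(4*(-2 + C)))
4*F(-3, z(H(1), -5)) + 4 = 4*((-13 - 3*5² + 14*5)/(12*(-2 + 5))) + 4 = 4*((1/12)*(-13 - 3*25 + 70)/3) + 4 = 4*((1/12)*(⅓)*(-13 - 75 + 70)) + 4 = 4*((1/12)*(⅓)*(-18)) + 4 = 4*(-½) + 4 = -2 + 4 = 2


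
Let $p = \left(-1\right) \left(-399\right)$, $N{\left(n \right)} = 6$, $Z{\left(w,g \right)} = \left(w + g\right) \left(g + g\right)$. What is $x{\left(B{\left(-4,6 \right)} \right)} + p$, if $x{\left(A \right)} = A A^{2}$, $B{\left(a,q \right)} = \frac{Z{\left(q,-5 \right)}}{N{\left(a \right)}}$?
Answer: $\frac{10648}{27} \approx 394.37$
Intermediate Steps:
$Z{\left(w,g \right)} = 2 g \left(g + w\right)$ ($Z{\left(w,g \right)} = \left(g + w\right) 2 g = 2 g \left(g + w\right)$)
$B{\left(a,q \right)} = \frac{25}{3} - \frac{5 q}{3}$ ($B{\left(a,q \right)} = \frac{2 \left(-5\right) \left(-5 + q\right)}{6} = \left(50 - 10 q\right) \frac{1}{6} = \frac{25}{3} - \frac{5 q}{3}$)
$x{\left(A \right)} = A^{3}$
$p = 399$
$x{\left(B{\left(-4,6 \right)} \right)} + p = \left(\frac{25}{3} - 10\right)^{3} + 399 = \left(- \frac{5}{3}\right)^{3} + 399 = - \frac{125}{27} + 399 = \frac{10648}{27}$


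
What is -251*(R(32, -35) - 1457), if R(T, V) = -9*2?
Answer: 370225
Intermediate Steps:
R(T, V) = -18
-251*(R(32, -35) - 1457) = -251*(-18 - 1457) = -251*(-1475) = 370225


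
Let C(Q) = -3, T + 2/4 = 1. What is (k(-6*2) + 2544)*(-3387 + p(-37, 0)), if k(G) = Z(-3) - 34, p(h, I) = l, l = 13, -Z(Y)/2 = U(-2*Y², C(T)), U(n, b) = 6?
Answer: -8428252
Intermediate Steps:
T = ½ (T = -½ + 1 = ½ ≈ 0.50000)
Z(Y) = -12 (Z(Y) = -2*6 = -12)
p(h, I) = 13
k(G) = -46 (k(G) = -12 - 34 = -46)
(k(-6*2) + 2544)*(-3387 + p(-37, 0)) = (-46 + 2544)*(-3387 + 13) = 2498*(-3374) = -8428252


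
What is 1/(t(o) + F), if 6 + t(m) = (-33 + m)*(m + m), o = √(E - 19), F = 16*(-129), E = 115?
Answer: -313/518118 + 22*√6/259059 ≈ -0.00039609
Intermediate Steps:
F = -2064
o = 4*√6 (o = √(115 - 19) = √96 = 4*√6 ≈ 9.7980)
t(m) = -6 + 2*m*(-33 + m) (t(m) = -6 + (-33 + m)*(m + m) = -6 + (-33 + m)*(2*m) = -6 + 2*m*(-33 + m))
1/(t(o) + F) = 1/((-6 - 264*√6 + 2*(4*√6)²) - 2064) = 1/((-6 - 264*√6 + 2*96) - 2064) = 1/((-6 - 264*√6 + 192) - 2064) = 1/((186 - 264*√6) - 2064) = 1/(-1878 - 264*√6)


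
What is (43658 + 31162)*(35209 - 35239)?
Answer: -2244600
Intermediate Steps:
(43658 + 31162)*(35209 - 35239) = 74820*(-30) = -2244600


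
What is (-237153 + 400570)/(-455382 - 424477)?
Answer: -163417/879859 ≈ -0.18573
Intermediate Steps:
(-237153 + 400570)/(-455382 - 424477) = 163417/(-879859) = 163417*(-1/879859) = -163417/879859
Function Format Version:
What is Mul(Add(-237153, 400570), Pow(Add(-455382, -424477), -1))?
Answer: Rational(-163417, 879859) ≈ -0.18573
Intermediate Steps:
Mul(Add(-237153, 400570), Pow(Add(-455382, -424477), -1)) = Mul(163417, Pow(-879859, -1)) = Mul(163417, Rational(-1, 879859)) = Rational(-163417, 879859)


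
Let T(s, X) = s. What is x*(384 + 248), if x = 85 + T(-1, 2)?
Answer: 53088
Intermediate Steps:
x = 84 (x = 85 - 1 = 84)
x*(384 + 248) = 84*(384 + 248) = 84*632 = 53088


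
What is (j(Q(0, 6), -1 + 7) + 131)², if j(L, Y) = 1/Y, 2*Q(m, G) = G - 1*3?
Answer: 619369/36 ≈ 17205.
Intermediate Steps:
Q(m, G) = -3/2 + G/2 (Q(m, G) = (G - 1*3)/2 = (G - 3)/2 = (-3 + G)/2 = -3/2 + G/2)
(j(Q(0, 6), -1 + 7) + 131)² = (1/(-1 + 7) + 131)² = (1/6 + 131)² = (⅙ + 131)² = (787/6)² = 619369/36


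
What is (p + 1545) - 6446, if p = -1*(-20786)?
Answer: 15885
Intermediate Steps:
p = 20786
(p + 1545) - 6446 = (20786 + 1545) - 6446 = 22331 - 6446 = 15885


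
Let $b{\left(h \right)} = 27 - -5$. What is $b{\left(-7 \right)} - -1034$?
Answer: $1066$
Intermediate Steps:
$b{\left(h \right)} = 32$ ($b{\left(h \right)} = 27 + 5 = 32$)
$b{\left(-7 \right)} - -1034 = 32 - -1034 = 32 + 1034 = 1066$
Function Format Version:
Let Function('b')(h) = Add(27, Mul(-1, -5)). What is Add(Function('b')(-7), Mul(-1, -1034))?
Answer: 1066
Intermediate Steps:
Function('b')(h) = 32 (Function('b')(h) = Add(27, 5) = 32)
Add(Function('b')(-7), Mul(-1, -1034)) = Add(32, Mul(-1, -1034)) = Add(32, 1034) = 1066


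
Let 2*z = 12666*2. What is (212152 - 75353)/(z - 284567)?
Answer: -136799/271901 ≈ -0.50312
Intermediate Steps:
z = 12666 (z = (12666*2)/2 = (½)*25332 = 12666)
(212152 - 75353)/(z - 284567) = (212152 - 75353)/(12666 - 284567) = 136799/(-271901) = 136799*(-1/271901) = -136799/271901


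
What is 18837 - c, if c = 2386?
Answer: 16451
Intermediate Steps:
18837 - c = 18837 - 1*2386 = 18837 - 2386 = 16451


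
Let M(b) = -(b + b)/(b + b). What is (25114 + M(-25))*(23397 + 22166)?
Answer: 1144223619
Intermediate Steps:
M(b) = -1 (M(b) = -2*b/(2*b) = -2*b*1/(2*b) = -1*1 = -1)
(25114 + M(-25))*(23397 + 22166) = (25114 - 1)*(23397 + 22166) = 25113*45563 = 1144223619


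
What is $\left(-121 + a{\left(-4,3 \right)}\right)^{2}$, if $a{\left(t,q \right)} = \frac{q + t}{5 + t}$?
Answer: $14884$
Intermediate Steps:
$a{\left(t,q \right)} = \frac{q + t}{5 + t}$
$\left(-121 + a{\left(-4,3 \right)}\right)^{2} = \left(-121 + \frac{3 - 4}{5 - 4}\right)^{2} = \left(-121 + 1^{-1} \left(-1\right)\right)^{2} = \left(-121 + 1 \left(-1\right)\right)^{2} = \left(-121 - 1\right)^{2} = \left(-122\right)^{2} = 14884$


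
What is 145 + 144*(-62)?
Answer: -8783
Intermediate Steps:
145 + 144*(-62) = 145 - 8928 = -8783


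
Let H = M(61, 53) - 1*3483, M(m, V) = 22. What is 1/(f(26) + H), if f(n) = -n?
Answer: -1/3487 ≈ -0.00028678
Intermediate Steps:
H = -3461 (H = 22 - 1*3483 = 22 - 3483 = -3461)
1/(f(26) + H) = 1/(-1*26 - 3461) = 1/(-26 - 3461) = 1/(-3487) = -1/3487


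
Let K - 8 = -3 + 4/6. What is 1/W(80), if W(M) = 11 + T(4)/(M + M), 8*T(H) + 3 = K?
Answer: 480/5281 ≈ 0.090892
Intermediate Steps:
K = 17/3 (K = 8 + (-3 + 4/6) = 8 + (-3 + 4*(1/6)) = 8 + (-3 + 2/3) = 8 - 7/3 = 17/3 ≈ 5.6667)
T(H) = 1/3 (T(H) = -3/8 + (1/8)*(17/3) = -3/8 + 17/24 = 1/3)
W(M) = 11 + 1/(6*M) (W(M) = 11 + 1/(3*(M + M)) = 11 + 1/(3*((2*M))) = 11 + (1/(2*M))/3 = 11 + 1/(6*M))
1/W(80) = 1/(11 + (1/6)/80) = 1/(11 + (1/6)*(1/80)) = 1/(11 + 1/480) = 1/(5281/480) = 480/5281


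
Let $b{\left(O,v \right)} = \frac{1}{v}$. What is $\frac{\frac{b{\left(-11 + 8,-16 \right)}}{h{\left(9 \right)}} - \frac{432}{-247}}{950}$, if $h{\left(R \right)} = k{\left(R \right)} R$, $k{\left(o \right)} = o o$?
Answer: $\frac{5038601}{2736957600} \approx 0.0018409$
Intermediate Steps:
$k{\left(o \right)} = o^{2}$
$h{\left(R \right)} = R^{3}$ ($h{\left(R \right)} = R^{2} R = R^{3}$)
$\frac{\frac{b{\left(-11 + 8,-16 \right)}}{h{\left(9 \right)}} - \frac{432}{-247}}{950} = \frac{\frac{1}{\left(-16\right) 9^{3}} - \frac{432}{-247}}{950} = \left(- \frac{1}{16 \cdot 729} - - \frac{432}{247}\right) \frac{1}{950} = \left(\left(- \frac{1}{16}\right) \frac{1}{729} + \frac{432}{247}\right) \frac{1}{950} = \left(- \frac{1}{11664} + \frac{432}{247}\right) \frac{1}{950} = \frac{5038601}{2881008} \cdot \frac{1}{950} = \frac{5038601}{2736957600}$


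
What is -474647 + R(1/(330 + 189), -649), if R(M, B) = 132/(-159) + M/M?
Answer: -25156282/53 ≈ -4.7465e+5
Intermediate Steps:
R(M, B) = 9/53 (R(M, B) = 132*(-1/159) + 1 = -44/53 + 1 = 9/53)
-474647 + R(1/(330 + 189), -649) = -474647 + 9/53 = -25156282/53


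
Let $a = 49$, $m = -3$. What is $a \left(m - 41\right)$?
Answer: $-2156$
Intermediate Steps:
$a \left(m - 41\right) = 49 \left(-3 - 41\right) = 49 \left(-44\right) = -2156$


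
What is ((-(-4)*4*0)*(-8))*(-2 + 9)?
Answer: 0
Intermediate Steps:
((-(-4)*4*0)*(-8))*(-2 + 9) = ((-4*(-4)*0)*(-8))*7 = ((16*0)*(-8))*7 = (0*(-8))*7 = 0*7 = 0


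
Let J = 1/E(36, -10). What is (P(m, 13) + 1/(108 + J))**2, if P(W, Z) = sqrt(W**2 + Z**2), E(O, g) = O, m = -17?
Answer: 6926940314/15124321 + 72*sqrt(458)/3889 ≈ 458.40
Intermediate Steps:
J = 1/36 ≈ 0.027778
(P(m, 13) + 1/(108 + J))**2 = (sqrt((-17)**2 + 13**2) + 1/(108 + 1/36))**2 = (sqrt(289 + 169) + 1/(3889/36))**2 = (sqrt(458) + 36/3889)**2 = (36/3889 + sqrt(458))**2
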